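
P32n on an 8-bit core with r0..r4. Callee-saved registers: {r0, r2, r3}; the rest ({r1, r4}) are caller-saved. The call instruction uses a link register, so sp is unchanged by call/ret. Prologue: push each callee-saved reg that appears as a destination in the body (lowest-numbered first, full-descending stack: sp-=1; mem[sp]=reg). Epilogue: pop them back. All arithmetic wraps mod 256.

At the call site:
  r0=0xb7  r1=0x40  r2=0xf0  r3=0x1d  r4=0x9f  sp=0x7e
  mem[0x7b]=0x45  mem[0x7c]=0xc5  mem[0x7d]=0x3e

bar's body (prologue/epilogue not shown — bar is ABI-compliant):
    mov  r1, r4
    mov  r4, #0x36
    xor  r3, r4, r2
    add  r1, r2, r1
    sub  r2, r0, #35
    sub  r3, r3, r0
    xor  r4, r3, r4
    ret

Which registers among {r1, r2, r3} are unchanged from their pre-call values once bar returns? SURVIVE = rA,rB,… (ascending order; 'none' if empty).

prologue: push r2 -> mem[0x7d]=0xf0, sp=0x7d
prologue: push r3 -> mem[0x7c]=0x1d, sp=0x7c
body[0] mov  r1, r4 -> r1=0x9f
body[1] mov  r4, #0x36 -> r4=0x36
body[2] xor  r3, r4, r2 -> r3=0xc6
body[3] add  r1, r2, r1 -> r1=0x8f
body[4] sub  r2, r0, #35 -> r2=0x94
body[5] sub  r3, r3, r0 -> r3=0x0f
body[6] xor  r4, r3, r4 -> r4=0x39
epilogue: pop r3=0x1d, sp=0x7d
epilogue: pop r2=0xf0, sp=0x7e
r1: caller-saved, written=True
r2: callee-saved, written=True
r3: callee-saved, written=True

SURVIVE = r2,r3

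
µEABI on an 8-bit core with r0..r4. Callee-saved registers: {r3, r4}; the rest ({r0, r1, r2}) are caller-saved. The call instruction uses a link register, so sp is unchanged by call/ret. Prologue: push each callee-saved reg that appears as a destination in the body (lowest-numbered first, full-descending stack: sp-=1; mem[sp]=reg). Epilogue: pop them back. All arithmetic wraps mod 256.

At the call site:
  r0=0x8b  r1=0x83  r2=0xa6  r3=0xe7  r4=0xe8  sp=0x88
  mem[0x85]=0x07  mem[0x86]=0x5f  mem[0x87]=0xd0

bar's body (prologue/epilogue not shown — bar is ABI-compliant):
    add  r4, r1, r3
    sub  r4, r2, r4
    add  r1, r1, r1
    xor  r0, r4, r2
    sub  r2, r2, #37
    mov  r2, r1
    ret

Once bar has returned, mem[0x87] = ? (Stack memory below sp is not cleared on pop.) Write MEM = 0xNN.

prologue: push r4 -> mem[0x87]=0xe8, sp=0x87
body[0] add  r4, r1, r3 -> r4=0x6a
body[1] sub  r4, r2, r4 -> r4=0x3c
body[2] add  r1, r1, r1 -> r1=0x06
body[3] xor  r0, r4, r2 -> r0=0x9a
body[4] sub  r2, r2, #37 -> r2=0x81
body[5] mov  r2, r1 -> r2=0x06
epilogue: pop r4=0xe8, sp=0x88
prologue pushed ['r4'] at ['0x87']

MEM = 0xe8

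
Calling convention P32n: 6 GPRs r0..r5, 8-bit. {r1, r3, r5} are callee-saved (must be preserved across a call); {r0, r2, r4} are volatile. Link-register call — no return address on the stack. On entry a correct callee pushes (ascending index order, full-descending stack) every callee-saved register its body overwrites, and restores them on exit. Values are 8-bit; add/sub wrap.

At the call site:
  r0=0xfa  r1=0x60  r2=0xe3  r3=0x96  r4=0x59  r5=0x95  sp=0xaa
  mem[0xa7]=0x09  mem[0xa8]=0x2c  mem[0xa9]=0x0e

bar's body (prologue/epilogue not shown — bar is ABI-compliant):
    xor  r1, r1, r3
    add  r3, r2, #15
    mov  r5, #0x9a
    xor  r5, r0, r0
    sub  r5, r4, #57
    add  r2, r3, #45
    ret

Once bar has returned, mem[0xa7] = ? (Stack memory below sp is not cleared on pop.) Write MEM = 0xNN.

prologue: push r1 → mem[0xa9]=0x60, sp=0xa9
prologue: push r3 → mem[0xa8]=0x96, sp=0xa8
prologue: push r5 → mem[0xa7]=0x95, sp=0xa7
body[0] xor  r1, r1, r3 → r1=0xf6
body[1] add  r3, r2, #15 → r3=0xf2
body[2] mov  r5, #0x9a → r5=0x9a
body[3] xor  r5, r0, r0 → r5=0x00
body[4] sub  r5, r4, #57 → r5=0x20
body[5] add  r2, r3, #45 → r2=0x1f
epilogue: pop r5=0x95, sp=0xa8
epilogue: pop r3=0x96, sp=0xa9
epilogue: pop r1=0x60, sp=0xaa
prologue pushed ['r1', 'r3', 'r5'] at ['0xa9', '0xa8', '0xa7']

MEM = 0x95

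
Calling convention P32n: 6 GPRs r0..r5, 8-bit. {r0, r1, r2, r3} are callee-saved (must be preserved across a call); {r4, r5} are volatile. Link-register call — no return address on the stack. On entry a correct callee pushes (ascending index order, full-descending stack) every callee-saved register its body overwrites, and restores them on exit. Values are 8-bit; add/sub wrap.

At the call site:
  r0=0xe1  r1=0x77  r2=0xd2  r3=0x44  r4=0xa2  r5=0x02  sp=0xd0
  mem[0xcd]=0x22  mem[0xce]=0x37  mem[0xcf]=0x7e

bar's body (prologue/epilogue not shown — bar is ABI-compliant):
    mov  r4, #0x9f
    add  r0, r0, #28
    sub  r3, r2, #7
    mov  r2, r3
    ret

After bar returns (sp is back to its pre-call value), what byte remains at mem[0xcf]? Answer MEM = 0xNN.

prologue: push r0 -> mem[0xcf]=0xe1, sp=0xcf
prologue: push r2 -> mem[0xce]=0xd2, sp=0xce
prologue: push r3 -> mem[0xcd]=0x44, sp=0xcd
body[0] mov  r4, #0x9f -> r4=0x9f
body[1] add  r0, r0, #28 -> r0=0xfd
body[2] sub  r3, r2, #7 -> r3=0xcb
body[3] mov  r2, r3 -> r2=0xcb
epilogue: pop r3=0x44, sp=0xce
epilogue: pop r2=0xd2, sp=0xcf
epilogue: pop r0=0xe1, sp=0xd0
prologue pushed ['r0', 'r2', 'r3'] at ['0xcf', '0xce', '0xcd']

MEM = 0xe1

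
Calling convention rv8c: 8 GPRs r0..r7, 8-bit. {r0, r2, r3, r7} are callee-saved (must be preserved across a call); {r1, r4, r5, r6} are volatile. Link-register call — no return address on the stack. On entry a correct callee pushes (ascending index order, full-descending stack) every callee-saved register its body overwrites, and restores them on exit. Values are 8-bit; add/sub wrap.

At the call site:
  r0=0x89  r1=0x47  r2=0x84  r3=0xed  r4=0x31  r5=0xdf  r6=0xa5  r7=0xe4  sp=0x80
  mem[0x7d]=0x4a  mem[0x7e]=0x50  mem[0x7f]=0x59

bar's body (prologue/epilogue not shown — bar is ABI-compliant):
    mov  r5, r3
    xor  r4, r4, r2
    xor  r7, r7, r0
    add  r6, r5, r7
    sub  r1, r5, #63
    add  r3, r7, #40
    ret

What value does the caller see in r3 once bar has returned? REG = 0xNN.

prologue: push r3 → mem[0x7f]=0xed, sp=0x7f
prologue: push r7 → mem[0x7e]=0xe4, sp=0x7e
body[0] mov  r5, r3 → r5=0xed
body[1] xor  r4, r4, r2 → r4=0xb5
body[2] xor  r7, r7, r0 → r7=0x6d
body[3] add  r6, r5, r7 → r6=0x5a
body[4] sub  r1, r5, #63 → r1=0xae
body[5] add  r3, r7, #40 → r3=0x95
epilogue: pop r7=0xe4, sp=0x7f
epilogue: pop r3=0xed, sp=0x80
r3 is callee-saved → restored

REG = 0xed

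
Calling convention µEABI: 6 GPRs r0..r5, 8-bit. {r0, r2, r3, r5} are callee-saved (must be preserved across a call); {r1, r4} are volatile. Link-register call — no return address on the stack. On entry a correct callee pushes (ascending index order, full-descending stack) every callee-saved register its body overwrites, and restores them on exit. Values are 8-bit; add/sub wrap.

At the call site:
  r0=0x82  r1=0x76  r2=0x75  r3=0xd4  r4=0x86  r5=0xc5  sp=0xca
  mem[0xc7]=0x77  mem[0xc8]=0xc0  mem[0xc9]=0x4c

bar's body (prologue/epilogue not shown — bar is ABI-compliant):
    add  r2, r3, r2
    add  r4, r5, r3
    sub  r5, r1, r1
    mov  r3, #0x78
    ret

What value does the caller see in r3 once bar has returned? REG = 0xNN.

prologue: push r2 -> mem[0xc9]=0x75, sp=0xc9
prologue: push r3 -> mem[0xc8]=0xd4, sp=0xc8
prologue: push r5 -> mem[0xc7]=0xc5, sp=0xc7
body[0] add  r2, r3, r2 -> r2=0x49
body[1] add  r4, r5, r3 -> r4=0x99
body[2] sub  r5, r1, r1 -> r5=0x00
body[3] mov  r3, #0x78 -> r3=0x78
epilogue: pop r5=0xc5, sp=0xc8
epilogue: pop r3=0xd4, sp=0xc9
epilogue: pop r2=0x75, sp=0xca
r3 is callee-saved -> restored

REG = 0xd4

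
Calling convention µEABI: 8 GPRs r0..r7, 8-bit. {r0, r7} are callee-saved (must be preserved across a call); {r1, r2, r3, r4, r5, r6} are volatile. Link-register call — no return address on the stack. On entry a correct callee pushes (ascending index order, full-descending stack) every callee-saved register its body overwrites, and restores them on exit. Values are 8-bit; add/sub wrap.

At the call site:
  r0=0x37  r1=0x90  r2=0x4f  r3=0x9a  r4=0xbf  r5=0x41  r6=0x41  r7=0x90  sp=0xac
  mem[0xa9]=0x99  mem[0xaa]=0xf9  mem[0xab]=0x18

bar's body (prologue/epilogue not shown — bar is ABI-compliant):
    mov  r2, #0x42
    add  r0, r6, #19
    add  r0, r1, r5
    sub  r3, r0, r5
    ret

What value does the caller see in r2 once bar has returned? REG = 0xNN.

REG = 0x42

prologue: push r0 → mem[0xab]=0x37, sp=0xab
body[0] mov  r2, #0x42 → r2=0x42
body[1] add  r0, r6, #19 → r0=0x54
body[2] add  r0, r1, r5 → r0=0xd1
body[3] sub  r3, r0, r5 → r3=0x90
epilogue: pop r0=0x37, sp=0xac
r2 is caller-saved → body value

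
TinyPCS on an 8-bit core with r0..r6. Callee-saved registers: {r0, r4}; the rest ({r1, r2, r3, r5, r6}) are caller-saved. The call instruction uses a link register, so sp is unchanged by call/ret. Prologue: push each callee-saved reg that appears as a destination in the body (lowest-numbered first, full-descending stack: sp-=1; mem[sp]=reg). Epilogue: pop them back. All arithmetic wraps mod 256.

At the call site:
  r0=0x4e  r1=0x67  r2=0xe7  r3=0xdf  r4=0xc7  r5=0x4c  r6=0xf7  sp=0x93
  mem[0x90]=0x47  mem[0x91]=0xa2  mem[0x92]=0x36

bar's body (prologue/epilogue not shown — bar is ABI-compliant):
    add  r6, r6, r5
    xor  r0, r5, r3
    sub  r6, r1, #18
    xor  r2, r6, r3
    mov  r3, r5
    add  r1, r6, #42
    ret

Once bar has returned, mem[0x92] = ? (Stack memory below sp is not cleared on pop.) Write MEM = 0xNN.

prologue: push r0 → mem[0x92]=0x4e, sp=0x92
body[0] add  r6, r6, r5 → r6=0x43
body[1] xor  r0, r5, r3 → r0=0x93
body[2] sub  r6, r1, #18 → r6=0x55
body[3] xor  r2, r6, r3 → r2=0x8a
body[4] mov  r3, r5 → r3=0x4c
body[5] add  r1, r6, #42 → r1=0x7f
epilogue: pop r0=0x4e, sp=0x93
prologue pushed ['r0'] at ['0x92']

MEM = 0x4e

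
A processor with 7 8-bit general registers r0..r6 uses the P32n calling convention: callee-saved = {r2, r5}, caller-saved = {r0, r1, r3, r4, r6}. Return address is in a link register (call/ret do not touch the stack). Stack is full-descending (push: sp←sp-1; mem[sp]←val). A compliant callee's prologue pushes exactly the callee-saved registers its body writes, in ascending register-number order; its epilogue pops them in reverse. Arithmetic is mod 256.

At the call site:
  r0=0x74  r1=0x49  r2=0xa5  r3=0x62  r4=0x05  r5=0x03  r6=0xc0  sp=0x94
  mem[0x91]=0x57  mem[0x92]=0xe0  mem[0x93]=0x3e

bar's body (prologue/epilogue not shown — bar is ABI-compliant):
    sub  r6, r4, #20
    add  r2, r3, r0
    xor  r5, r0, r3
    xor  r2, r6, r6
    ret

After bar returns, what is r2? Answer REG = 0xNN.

REG = 0xa5

prologue: push r2 -> mem[0x93]=0xa5, sp=0x93
prologue: push r5 -> mem[0x92]=0x03, sp=0x92
body[0] sub  r6, r4, #20 -> r6=0xf1
body[1] add  r2, r3, r0 -> r2=0xd6
body[2] xor  r5, r0, r3 -> r5=0x16
body[3] xor  r2, r6, r6 -> r2=0x00
epilogue: pop r5=0x03, sp=0x93
epilogue: pop r2=0xa5, sp=0x94
r2 is callee-saved -> restored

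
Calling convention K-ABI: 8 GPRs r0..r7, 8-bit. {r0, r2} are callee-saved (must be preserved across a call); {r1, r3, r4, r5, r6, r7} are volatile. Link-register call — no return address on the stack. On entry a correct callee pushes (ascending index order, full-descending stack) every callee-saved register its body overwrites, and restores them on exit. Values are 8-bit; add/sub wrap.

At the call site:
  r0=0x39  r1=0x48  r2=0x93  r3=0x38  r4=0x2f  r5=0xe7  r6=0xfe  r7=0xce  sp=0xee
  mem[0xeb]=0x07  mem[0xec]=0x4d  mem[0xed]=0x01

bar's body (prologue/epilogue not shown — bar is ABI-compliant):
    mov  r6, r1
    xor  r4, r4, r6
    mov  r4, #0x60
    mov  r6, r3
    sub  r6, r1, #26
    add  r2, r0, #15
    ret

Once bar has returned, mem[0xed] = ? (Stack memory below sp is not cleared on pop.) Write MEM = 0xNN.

prologue: push r2 -> mem[0xed]=0x93, sp=0xed
body[0] mov  r6, r1 -> r6=0x48
body[1] xor  r4, r4, r6 -> r4=0x67
body[2] mov  r4, #0x60 -> r4=0x60
body[3] mov  r6, r3 -> r6=0x38
body[4] sub  r6, r1, #26 -> r6=0x2e
body[5] add  r2, r0, #15 -> r2=0x48
epilogue: pop r2=0x93, sp=0xee
prologue pushed ['r2'] at ['0xed']

MEM = 0x93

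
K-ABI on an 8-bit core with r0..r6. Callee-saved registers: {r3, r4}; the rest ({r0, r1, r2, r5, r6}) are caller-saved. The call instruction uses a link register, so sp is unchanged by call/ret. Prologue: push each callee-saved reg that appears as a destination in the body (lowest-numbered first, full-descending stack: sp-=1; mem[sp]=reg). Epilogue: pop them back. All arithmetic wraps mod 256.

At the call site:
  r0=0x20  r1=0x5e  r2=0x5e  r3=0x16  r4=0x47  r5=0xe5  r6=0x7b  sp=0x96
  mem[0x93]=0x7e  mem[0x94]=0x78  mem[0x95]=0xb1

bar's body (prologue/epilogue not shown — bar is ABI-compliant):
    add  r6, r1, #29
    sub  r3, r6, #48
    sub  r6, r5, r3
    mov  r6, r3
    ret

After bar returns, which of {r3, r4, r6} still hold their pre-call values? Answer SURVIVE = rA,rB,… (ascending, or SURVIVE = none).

prologue: push r3 → mem[0x95]=0x16, sp=0x95
body[0] add  r6, r1, #29 → r6=0x7b
body[1] sub  r3, r6, #48 → r3=0x4b
body[2] sub  r6, r5, r3 → r6=0x9a
body[3] mov  r6, r3 → r6=0x4b
epilogue: pop r3=0x16, sp=0x96
r3: callee-saved, written=True
r4: callee-saved, written=False
r6: caller-saved, written=True

SURVIVE = r3,r4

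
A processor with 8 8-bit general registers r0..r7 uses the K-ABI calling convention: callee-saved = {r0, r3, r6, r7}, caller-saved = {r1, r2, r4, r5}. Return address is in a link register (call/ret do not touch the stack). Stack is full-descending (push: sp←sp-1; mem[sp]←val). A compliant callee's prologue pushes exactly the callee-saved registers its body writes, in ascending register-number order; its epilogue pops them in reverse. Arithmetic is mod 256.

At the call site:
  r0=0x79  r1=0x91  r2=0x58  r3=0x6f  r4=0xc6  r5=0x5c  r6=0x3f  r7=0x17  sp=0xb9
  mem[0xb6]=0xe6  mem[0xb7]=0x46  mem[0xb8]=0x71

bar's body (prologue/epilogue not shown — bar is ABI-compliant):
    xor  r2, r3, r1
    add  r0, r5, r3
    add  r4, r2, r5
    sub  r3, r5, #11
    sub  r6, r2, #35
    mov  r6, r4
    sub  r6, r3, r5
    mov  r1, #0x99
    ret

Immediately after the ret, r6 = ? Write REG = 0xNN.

REG = 0x3f

prologue: push r0 → mem[0xb8]=0x79, sp=0xb8
prologue: push r3 → mem[0xb7]=0x6f, sp=0xb7
prologue: push r6 → mem[0xb6]=0x3f, sp=0xb6
body[0] xor  r2, r3, r1 → r2=0xfe
body[1] add  r0, r5, r3 → r0=0xcb
body[2] add  r4, r2, r5 → r4=0x5a
body[3] sub  r3, r5, #11 → r3=0x51
body[4] sub  r6, r2, #35 → r6=0xdb
body[5] mov  r6, r4 → r6=0x5a
body[6] sub  r6, r3, r5 → r6=0xf5
body[7] mov  r1, #0x99 → r1=0x99
epilogue: pop r6=0x3f, sp=0xb7
epilogue: pop r3=0x6f, sp=0xb8
epilogue: pop r0=0x79, sp=0xb9
r6 is callee-saved → restored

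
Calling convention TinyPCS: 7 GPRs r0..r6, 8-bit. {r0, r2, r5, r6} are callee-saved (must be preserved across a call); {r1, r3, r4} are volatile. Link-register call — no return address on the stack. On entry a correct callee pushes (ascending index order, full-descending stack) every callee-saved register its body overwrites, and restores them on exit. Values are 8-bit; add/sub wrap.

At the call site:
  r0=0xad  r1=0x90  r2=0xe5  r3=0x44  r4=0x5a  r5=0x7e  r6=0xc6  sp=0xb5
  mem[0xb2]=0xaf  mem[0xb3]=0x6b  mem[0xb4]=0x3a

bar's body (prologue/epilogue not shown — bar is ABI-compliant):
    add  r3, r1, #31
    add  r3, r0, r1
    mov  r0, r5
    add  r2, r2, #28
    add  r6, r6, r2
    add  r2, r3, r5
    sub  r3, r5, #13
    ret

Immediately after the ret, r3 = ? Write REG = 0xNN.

REG = 0x71

prologue: push r0 → mem[0xb4]=0xad, sp=0xb4
prologue: push r2 → mem[0xb3]=0xe5, sp=0xb3
prologue: push r6 → mem[0xb2]=0xc6, sp=0xb2
body[0] add  r3, r1, #31 → r3=0xaf
body[1] add  r3, r0, r1 → r3=0x3d
body[2] mov  r0, r5 → r0=0x7e
body[3] add  r2, r2, #28 → r2=0x01
body[4] add  r6, r6, r2 → r6=0xc7
body[5] add  r2, r3, r5 → r2=0xbb
body[6] sub  r3, r5, #13 → r3=0x71
epilogue: pop r6=0xc6, sp=0xb3
epilogue: pop r2=0xe5, sp=0xb4
epilogue: pop r0=0xad, sp=0xb5
r3 is caller-saved → body value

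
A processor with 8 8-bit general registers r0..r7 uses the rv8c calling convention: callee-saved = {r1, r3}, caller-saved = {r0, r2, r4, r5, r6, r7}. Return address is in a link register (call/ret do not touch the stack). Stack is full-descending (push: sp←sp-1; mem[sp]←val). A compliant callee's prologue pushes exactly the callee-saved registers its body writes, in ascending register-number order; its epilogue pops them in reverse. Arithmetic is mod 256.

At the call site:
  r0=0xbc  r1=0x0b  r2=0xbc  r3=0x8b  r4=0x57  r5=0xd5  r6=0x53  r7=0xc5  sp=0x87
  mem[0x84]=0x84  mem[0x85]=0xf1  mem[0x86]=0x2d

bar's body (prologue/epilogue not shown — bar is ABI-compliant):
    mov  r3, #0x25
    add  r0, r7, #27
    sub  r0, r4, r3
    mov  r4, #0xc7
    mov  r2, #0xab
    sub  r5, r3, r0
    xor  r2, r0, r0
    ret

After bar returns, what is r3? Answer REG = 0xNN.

REG = 0x8b

prologue: push r3 -> mem[0x86]=0x8b, sp=0x86
body[0] mov  r3, #0x25 -> r3=0x25
body[1] add  r0, r7, #27 -> r0=0xe0
body[2] sub  r0, r4, r3 -> r0=0x32
body[3] mov  r4, #0xc7 -> r4=0xc7
body[4] mov  r2, #0xab -> r2=0xab
body[5] sub  r5, r3, r0 -> r5=0xf3
body[6] xor  r2, r0, r0 -> r2=0x00
epilogue: pop r3=0x8b, sp=0x87
r3 is callee-saved -> restored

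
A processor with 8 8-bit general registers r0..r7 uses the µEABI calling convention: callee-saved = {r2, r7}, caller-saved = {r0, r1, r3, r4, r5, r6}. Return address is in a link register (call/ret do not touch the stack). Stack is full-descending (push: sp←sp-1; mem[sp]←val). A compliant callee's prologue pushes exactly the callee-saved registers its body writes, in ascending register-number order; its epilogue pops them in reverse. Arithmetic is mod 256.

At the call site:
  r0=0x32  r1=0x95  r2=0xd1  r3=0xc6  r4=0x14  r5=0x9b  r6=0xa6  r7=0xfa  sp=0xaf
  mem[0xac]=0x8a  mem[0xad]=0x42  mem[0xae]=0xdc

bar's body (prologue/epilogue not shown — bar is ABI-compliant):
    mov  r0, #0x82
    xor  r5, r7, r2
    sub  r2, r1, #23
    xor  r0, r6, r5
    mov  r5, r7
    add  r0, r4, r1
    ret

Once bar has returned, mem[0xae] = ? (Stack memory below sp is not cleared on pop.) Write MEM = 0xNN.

MEM = 0xd1

prologue: push r2 → mem[0xae]=0xd1, sp=0xae
body[0] mov  r0, #0x82 → r0=0x82
body[1] xor  r5, r7, r2 → r5=0x2b
body[2] sub  r2, r1, #23 → r2=0x7e
body[3] xor  r0, r6, r5 → r0=0x8d
body[4] mov  r5, r7 → r5=0xfa
body[5] add  r0, r4, r1 → r0=0xa9
epilogue: pop r2=0xd1, sp=0xaf
prologue pushed ['r2'] at ['0xae']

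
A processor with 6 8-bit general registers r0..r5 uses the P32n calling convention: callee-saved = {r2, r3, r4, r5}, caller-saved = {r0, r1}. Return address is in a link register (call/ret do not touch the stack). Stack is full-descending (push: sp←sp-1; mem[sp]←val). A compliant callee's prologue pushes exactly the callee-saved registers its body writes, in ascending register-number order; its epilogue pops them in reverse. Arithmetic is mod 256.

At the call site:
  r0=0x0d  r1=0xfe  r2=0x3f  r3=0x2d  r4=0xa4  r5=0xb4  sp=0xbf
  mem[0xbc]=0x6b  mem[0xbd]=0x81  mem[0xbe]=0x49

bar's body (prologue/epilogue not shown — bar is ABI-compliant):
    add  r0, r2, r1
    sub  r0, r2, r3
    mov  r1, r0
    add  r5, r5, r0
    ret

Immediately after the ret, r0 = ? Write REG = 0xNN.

REG = 0x12

prologue: push r5 -> mem[0xbe]=0xb4, sp=0xbe
body[0] add  r0, r2, r1 -> r0=0x3d
body[1] sub  r0, r2, r3 -> r0=0x12
body[2] mov  r1, r0 -> r1=0x12
body[3] add  r5, r5, r0 -> r5=0xc6
epilogue: pop r5=0xb4, sp=0xbf
r0 is caller-saved -> body value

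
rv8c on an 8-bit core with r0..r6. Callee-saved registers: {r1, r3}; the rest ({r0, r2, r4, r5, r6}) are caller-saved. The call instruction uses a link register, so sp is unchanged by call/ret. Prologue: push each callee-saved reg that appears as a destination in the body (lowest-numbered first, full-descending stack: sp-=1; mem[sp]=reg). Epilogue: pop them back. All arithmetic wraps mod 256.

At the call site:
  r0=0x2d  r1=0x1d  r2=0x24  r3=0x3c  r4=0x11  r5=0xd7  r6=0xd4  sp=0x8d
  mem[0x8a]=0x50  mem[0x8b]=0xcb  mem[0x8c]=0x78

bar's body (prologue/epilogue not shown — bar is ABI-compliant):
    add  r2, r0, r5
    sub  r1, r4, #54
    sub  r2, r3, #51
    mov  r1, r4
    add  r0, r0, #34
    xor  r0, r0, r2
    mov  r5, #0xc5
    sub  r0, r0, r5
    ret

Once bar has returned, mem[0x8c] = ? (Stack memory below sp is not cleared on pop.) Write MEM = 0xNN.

MEM = 0x1d

prologue: push r1 → mem[0x8c]=0x1d, sp=0x8c
body[0] add  r2, r0, r5 → r2=0x04
body[1] sub  r1, r4, #54 → r1=0xdb
body[2] sub  r2, r3, #51 → r2=0x09
body[3] mov  r1, r4 → r1=0x11
body[4] add  r0, r0, #34 → r0=0x4f
body[5] xor  r0, r0, r2 → r0=0x46
body[6] mov  r5, #0xc5 → r5=0xc5
body[7] sub  r0, r0, r5 → r0=0x81
epilogue: pop r1=0x1d, sp=0x8d
prologue pushed ['r1'] at ['0x8c']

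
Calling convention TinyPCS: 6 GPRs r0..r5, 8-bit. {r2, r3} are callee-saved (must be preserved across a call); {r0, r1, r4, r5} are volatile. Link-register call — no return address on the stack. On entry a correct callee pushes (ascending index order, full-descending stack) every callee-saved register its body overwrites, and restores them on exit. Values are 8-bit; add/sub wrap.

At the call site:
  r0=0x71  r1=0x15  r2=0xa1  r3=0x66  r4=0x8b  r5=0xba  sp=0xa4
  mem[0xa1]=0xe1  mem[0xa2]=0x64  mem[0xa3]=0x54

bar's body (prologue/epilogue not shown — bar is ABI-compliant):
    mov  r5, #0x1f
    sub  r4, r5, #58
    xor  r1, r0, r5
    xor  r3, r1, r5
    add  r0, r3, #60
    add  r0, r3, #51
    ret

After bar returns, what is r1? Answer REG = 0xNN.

prologue: push r3 → mem[0xa3]=0x66, sp=0xa3
body[0] mov  r5, #0x1f → r5=0x1f
body[1] sub  r4, r5, #58 → r4=0xe5
body[2] xor  r1, r0, r5 → r1=0x6e
body[3] xor  r3, r1, r5 → r3=0x71
body[4] add  r0, r3, #60 → r0=0xad
body[5] add  r0, r3, #51 → r0=0xa4
epilogue: pop r3=0x66, sp=0xa4
r1 is caller-saved → body value

REG = 0x6e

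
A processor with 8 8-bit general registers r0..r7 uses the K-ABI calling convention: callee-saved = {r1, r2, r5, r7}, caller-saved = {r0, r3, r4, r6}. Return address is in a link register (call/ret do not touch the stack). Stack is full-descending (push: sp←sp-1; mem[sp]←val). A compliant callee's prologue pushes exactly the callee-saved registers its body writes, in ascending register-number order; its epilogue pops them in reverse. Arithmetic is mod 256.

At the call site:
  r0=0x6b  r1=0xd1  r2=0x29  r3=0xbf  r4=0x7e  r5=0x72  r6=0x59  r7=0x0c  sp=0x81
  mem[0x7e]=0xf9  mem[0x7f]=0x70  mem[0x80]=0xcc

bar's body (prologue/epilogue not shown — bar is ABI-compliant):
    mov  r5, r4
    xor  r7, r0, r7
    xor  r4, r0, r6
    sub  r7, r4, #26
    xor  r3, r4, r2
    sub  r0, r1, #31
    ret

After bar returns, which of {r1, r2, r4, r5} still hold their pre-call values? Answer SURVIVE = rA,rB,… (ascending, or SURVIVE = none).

SURVIVE = r1,r2,r5

prologue: push r5 → mem[0x80]=0x72, sp=0x80
prologue: push r7 → mem[0x7f]=0x0c, sp=0x7f
body[0] mov  r5, r4 → r5=0x7e
body[1] xor  r7, r0, r7 → r7=0x67
body[2] xor  r4, r0, r6 → r4=0x32
body[3] sub  r7, r4, #26 → r7=0x18
body[4] xor  r3, r4, r2 → r3=0x1b
body[5] sub  r0, r1, #31 → r0=0xb2
epilogue: pop r7=0x0c, sp=0x80
epilogue: pop r5=0x72, sp=0x81
r1: callee-saved, written=False
r2: callee-saved, written=False
r4: caller-saved, written=True
r5: callee-saved, written=True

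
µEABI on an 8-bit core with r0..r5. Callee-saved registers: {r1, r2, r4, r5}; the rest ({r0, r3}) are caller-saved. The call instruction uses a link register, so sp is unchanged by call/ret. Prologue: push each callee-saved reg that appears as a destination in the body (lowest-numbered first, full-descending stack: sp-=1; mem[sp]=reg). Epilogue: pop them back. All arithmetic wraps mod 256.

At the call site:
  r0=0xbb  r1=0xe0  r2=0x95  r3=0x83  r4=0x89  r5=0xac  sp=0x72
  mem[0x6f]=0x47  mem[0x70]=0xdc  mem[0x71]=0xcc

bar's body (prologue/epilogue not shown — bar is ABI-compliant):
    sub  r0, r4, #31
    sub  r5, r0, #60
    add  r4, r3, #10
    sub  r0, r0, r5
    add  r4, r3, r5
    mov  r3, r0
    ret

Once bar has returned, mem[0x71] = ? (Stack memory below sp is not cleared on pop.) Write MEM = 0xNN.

prologue: push r4 -> mem[0x71]=0x89, sp=0x71
prologue: push r5 -> mem[0x70]=0xac, sp=0x70
body[0] sub  r0, r4, #31 -> r0=0x6a
body[1] sub  r5, r0, #60 -> r5=0x2e
body[2] add  r4, r3, #10 -> r4=0x8d
body[3] sub  r0, r0, r5 -> r0=0x3c
body[4] add  r4, r3, r5 -> r4=0xb1
body[5] mov  r3, r0 -> r3=0x3c
epilogue: pop r5=0xac, sp=0x71
epilogue: pop r4=0x89, sp=0x72
prologue pushed ['r4', 'r5'] at ['0x71', '0x70']

MEM = 0x89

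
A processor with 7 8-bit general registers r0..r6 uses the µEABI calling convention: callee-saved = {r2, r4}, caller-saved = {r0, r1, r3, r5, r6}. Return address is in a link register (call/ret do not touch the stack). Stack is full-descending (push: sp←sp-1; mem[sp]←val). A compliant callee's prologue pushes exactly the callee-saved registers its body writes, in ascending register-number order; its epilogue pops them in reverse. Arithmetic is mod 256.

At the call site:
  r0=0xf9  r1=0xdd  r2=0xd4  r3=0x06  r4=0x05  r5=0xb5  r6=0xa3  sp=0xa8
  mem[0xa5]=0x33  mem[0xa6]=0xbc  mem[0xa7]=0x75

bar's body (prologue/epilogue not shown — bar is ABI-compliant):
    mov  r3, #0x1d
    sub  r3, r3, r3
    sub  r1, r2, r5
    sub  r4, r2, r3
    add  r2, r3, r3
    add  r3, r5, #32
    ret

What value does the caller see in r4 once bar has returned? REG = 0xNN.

prologue: push r2 -> mem[0xa7]=0xd4, sp=0xa7
prologue: push r4 -> mem[0xa6]=0x05, sp=0xa6
body[0] mov  r3, #0x1d -> r3=0x1d
body[1] sub  r3, r3, r3 -> r3=0x00
body[2] sub  r1, r2, r5 -> r1=0x1f
body[3] sub  r4, r2, r3 -> r4=0xd4
body[4] add  r2, r3, r3 -> r2=0x00
body[5] add  r3, r5, #32 -> r3=0xd5
epilogue: pop r4=0x05, sp=0xa7
epilogue: pop r2=0xd4, sp=0xa8
r4 is callee-saved -> restored

REG = 0x05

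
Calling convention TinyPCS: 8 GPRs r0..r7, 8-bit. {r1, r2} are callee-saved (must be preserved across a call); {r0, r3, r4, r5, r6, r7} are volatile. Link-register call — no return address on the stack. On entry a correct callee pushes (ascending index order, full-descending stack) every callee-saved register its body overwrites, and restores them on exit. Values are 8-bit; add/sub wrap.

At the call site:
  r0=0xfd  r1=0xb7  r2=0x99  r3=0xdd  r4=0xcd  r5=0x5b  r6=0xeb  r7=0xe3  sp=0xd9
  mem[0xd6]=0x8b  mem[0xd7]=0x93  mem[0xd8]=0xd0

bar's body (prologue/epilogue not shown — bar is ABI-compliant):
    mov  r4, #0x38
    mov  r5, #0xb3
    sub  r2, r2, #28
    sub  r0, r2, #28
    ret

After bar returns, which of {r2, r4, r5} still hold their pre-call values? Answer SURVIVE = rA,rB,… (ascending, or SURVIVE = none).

SURVIVE = r2

prologue: push r2 → mem[0xd8]=0x99, sp=0xd8
body[0] mov  r4, #0x38 → r4=0x38
body[1] mov  r5, #0xb3 → r5=0xb3
body[2] sub  r2, r2, #28 → r2=0x7d
body[3] sub  r0, r2, #28 → r0=0x61
epilogue: pop r2=0x99, sp=0xd9
r2: callee-saved, written=True
r4: caller-saved, written=True
r5: caller-saved, written=True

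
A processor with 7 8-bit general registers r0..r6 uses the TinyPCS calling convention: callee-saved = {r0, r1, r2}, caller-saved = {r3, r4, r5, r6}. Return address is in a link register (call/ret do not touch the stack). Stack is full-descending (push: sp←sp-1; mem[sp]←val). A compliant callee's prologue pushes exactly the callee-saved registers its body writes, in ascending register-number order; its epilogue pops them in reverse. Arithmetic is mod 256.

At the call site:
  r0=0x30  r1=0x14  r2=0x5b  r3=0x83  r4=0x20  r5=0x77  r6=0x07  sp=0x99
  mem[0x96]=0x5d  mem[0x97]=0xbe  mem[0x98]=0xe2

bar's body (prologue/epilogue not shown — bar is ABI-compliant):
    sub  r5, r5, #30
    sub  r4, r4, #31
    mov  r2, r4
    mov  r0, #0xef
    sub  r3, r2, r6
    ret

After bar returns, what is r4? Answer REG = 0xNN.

prologue: push r0 -> mem[0x98]=0x30, sp=0x98
prologue: push r2 -> mem[0x97]=0x5b, sp=0x97
body[0] sub  r5, r5, #30 -> r5=0x59
body[1] sub  r4, r4, #31 -> r4=0x01
body[2] mov  r2, r4 -> r2=0x01
body[3] mov  r0, #0xef -> r0=0xef
body[4] sub  r3, r2, r6 -> r3=0xfa
epilogue: pop r2=0x5b, sp=0x98
epilogue: pop r0=0x30, sp=0x99
r4 is caller-saved -> body value

REG = 0x01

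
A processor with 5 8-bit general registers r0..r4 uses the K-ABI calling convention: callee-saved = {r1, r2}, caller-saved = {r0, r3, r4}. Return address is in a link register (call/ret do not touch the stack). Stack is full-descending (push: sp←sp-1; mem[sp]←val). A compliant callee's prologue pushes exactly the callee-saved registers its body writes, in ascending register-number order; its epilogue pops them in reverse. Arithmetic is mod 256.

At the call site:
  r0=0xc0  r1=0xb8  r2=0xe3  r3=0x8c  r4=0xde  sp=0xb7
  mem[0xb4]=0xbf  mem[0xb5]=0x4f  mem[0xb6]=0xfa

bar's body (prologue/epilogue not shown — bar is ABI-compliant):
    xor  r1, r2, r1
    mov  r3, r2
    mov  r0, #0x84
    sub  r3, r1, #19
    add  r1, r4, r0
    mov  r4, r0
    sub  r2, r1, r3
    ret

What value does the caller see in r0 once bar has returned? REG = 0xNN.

prologue: push r1 → mem[0xb6]=0xb8, sp=0xb6
prologue: push r2 → mem[0xb5]=0xe3, sp=0xb5
body[0] xor  r1, r2, r1 → r1=0x5b
body[1] mov  r3, r2 → r3=0xe3
body[2] mov  r0, #0x84 → r0=0x84
body[3] sub  r3, r1, #19 → r3=0x48
body[4] add  r1, r4, r0 → r1=0x62
body[5] mov  r4, r0 → r4=0x84
body[6] sub  r2, r1, r3 → r2=0x1a
epilogue: pop r2=0xe3, sp=0xb6
epilogue: pop r1=0xb8, sp=0xb7
r0 is caller-saved → body value

REG = 0x84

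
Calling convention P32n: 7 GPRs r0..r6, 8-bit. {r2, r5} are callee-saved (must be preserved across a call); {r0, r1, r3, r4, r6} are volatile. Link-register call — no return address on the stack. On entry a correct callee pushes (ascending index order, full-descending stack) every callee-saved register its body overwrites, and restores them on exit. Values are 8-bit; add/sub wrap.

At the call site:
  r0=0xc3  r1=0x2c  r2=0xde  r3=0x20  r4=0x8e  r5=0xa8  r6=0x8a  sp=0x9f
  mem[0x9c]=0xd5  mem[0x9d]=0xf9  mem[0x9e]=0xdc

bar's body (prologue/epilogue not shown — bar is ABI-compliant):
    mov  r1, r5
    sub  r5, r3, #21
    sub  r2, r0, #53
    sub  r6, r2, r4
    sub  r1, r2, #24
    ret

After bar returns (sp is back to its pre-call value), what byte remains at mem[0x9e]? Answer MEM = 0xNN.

MEM = 0xde

prologue: push r2 -> mem[0x9e]=0xde, sp=0x9e
prologue: push r5 -> mem[0x9d]=0xa8, sp=0x9d
body[0] mov  r1, r5 -> r1=0xa8
body[1] sub  r5, r3, #21 -> r5=0x0b
body[2] sub  r2, r0, #53 -> r2=0x8e
body[3] sub  r6, r2, r4 -> r6=0x00
body[4] sub  r1, r2, #24 -> r1=0x76
epilogue: pop r5=0xa8, sp=0x9e
epilogue: pop r2=0xde, sp=0x9f
prologue pushed ['r2', 'r5'] at ['0x9e', '0x9d']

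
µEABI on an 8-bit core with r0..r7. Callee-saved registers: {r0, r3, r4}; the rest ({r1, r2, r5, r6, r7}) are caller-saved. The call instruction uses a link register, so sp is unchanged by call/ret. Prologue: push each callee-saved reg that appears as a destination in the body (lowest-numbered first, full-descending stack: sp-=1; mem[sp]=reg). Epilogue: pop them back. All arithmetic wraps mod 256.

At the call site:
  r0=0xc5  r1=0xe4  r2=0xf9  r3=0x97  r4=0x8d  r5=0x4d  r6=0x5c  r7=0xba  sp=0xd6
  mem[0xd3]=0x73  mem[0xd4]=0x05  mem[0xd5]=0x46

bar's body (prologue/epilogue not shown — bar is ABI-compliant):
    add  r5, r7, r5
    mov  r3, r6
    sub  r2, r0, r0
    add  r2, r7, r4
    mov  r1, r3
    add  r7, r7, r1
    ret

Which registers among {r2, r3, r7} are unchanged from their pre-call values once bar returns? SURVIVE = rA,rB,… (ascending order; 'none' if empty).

prologue: push r3 -> mem[0xd5]=0x97, sp=0xd5
body[0] add  r5, r7, r5 -> r5=0x07
body[1] mov  r3, r6 -> r3=0x5c
body[2] sub  r2, r0, r0 -> r2=0x00
body[3] add  r2, r7, r4 -> r2=0x47
body[4] mov  r1, r3 -> r1=0x5c
body[5] add  r7, r7, r1 -> r7=0x16
epilogue: pop r3=0x97, sp=0xd6
r2: caller-saved, written=True
r3: callee-saved, written=True
r7: caller-saved, written=True

SURVIVE = r3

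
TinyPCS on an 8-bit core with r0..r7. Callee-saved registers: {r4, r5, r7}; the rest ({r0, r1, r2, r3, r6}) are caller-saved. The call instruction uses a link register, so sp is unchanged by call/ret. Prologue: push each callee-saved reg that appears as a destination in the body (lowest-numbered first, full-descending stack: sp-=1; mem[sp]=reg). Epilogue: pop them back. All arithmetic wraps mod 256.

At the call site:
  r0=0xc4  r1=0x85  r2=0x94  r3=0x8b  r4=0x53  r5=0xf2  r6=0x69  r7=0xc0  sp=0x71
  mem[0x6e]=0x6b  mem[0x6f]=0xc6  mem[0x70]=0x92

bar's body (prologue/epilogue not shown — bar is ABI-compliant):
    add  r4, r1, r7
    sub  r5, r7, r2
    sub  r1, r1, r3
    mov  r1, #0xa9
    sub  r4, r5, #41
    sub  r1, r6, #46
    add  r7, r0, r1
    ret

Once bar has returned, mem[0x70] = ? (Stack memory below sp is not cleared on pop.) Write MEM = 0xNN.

prologue: push r4 → mem[0x70]=0x53, sp=0x70
prologue: push r5 → mem[0x6f]=0xf2, sp=0x6f
prologue: push r7 → mem[0x6e]=0xc0, sp=0x6e
body[0] add  r4, r1, r7 → r4=0x45
body[1] sub  r5, r7, r2 → r5=0x2c
body[2] sub  r1, r1, r3 → r1=0xfa
body[3] mov  r1, #0xa9 → r1=0xa9
body[4] sub  r4, r5, #41 → r4=0x03
body[5] sub  r1, r6, #46 → r1=0x3b
body[6] add  r7, r0, r1 → r7=0xff
epilogue: pop r7=0xc0, sp=0x6f
epilogue: pop r5=0xf2, sp=0x70
epilogue: pop r4=0x53, sp=0x71
prologue pushed ['r4', 'r5', 'r7'] at ['0x70', '0x6f', '0x6e']

MEM = 0x53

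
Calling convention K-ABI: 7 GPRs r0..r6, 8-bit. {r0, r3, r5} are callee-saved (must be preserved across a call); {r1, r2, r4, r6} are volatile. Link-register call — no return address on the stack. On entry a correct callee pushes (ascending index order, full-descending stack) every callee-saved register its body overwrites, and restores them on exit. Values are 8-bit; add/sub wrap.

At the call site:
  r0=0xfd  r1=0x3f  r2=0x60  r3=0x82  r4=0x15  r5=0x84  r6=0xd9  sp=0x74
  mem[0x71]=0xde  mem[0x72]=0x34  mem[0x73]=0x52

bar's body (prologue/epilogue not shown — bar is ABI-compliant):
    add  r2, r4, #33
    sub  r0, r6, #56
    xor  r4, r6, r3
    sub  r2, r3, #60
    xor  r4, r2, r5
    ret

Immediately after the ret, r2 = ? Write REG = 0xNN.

REG = 0x46

prologue: push r0 → mem[0x73]=0xfd, sp=0x73
body[0] add  r2, r4, #33 → r2=0x36
body[1] sub  r0, r6, #56 → r0=0xa1
body[2] xor  r4, r6, r3 → r4=0x5b
body[3] sub  r2, r3, #60 → r2=0x46
body[4] xor  r4, r2, r5 → r4=0xc2
epilogue: pop r0=0xfd, sp=0x74
r2 is caller-saved → body value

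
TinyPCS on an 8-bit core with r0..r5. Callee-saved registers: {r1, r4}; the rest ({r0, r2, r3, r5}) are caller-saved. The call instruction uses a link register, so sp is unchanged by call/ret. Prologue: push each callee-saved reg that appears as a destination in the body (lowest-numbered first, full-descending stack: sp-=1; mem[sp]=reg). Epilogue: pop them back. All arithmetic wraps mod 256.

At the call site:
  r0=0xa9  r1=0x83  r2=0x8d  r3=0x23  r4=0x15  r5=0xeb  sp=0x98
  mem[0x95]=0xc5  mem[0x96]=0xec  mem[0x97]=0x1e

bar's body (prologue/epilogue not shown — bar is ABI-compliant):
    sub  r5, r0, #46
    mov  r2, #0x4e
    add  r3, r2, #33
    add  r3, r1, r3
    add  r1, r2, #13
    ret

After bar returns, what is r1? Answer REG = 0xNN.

REG = 0x83

prologue: push r1 -> mem[0x97]=0x83, sp=0x97
body[0] sub  r5, r0, #46 -> r5=0x7b
body[1] mov  r2, #0x4e -> r2=0x4e
body[2] add  r3, r2, #33 -> r3=0x6f
body[3] add  r3, r1, r3 -> r3=0xf2
body[4] add  r1, r2, #13 -> r1=0x5b
epilogue: pop r1=0x83, sp=0x98
r1 is callee-saved -> restored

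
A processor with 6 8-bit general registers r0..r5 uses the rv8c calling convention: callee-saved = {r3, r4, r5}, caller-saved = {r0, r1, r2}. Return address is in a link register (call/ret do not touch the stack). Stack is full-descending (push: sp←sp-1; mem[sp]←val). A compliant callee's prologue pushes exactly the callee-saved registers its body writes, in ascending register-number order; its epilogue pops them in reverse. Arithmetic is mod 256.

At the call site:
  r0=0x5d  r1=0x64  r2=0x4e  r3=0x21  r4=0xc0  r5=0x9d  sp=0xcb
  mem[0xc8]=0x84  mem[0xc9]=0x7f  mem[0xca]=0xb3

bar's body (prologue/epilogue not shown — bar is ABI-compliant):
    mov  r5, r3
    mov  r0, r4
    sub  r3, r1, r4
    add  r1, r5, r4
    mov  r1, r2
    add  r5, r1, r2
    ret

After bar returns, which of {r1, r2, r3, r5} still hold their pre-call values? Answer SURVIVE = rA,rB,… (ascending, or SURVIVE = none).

SURVIVE = r2,r3,r5

prologue: push r3 -> mem[0xca]=0x21, sp=0xca
prologue: push r5 -> mem[0xc9]=0x9d, sp=0xc9
body[0] mov  r5, r3 -> r5=0x21
body[1] mov  r0, r4 -> r0=0xc0
body[2] sub  r3, r1, r4 -> r3=0xa4
body[3] add  r1, r5, r4 -> r1=0xe1
body[4] mov  r1, r2 -> r1=0x4e
body[5] add  r5, r1, r2 -> r5=0x9c
epilogue: pop r5=0x9d, sp=0xca
epilogue: pop r3=0x21, sp=0xcb
r1: caller-saved, written=True
r2: caller-saved, written=False
r3: callee-saved, written=True
r5: callee-saved, written=True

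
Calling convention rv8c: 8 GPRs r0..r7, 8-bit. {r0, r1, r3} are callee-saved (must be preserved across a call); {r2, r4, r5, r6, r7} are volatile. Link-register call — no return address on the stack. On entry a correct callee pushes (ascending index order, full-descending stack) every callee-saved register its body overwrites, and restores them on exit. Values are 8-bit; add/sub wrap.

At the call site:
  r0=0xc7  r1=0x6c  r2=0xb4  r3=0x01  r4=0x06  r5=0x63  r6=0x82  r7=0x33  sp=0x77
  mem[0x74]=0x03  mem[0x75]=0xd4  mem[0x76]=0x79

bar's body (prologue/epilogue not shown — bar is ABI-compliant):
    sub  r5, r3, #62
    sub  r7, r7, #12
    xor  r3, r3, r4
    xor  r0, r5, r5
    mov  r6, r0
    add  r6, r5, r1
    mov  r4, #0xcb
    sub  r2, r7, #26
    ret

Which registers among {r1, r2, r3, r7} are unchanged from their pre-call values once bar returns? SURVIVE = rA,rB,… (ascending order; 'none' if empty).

SURVIVE = r1,r3

prologue: push r0 -> mem[0x76]=0xc7, sp=0x76
prologue: push r3 -> mem[0x75]=0x01, sp=0x75
body[0] sub  r5, r3, #62 -> r5=0xc3
body[1] sub  r7, r7, #12 -> r7=0x27
body[2] xor  r3, r3, r4 -> r3=0x07
body[3] xor  r0, r5, r5 -> r0=0x00
body[4] mov  r6, r0 -> r6=0x00
body[5] add  r6, r5, r1 -> r6=0x2f
body[6] mov  r4, #0xcb -> r4=0xcb
body[7] sub  r2, r7, #26 -> r2=0x0d
epilogue: pop r3=0x01, sp=0x76
epilogue: pop r0=0xc7, sp=0x77
r1: callee-saved, written=False
r2: caller-saved, written=True
r3: callee-saved, written=True
r7: caller-saved, written=True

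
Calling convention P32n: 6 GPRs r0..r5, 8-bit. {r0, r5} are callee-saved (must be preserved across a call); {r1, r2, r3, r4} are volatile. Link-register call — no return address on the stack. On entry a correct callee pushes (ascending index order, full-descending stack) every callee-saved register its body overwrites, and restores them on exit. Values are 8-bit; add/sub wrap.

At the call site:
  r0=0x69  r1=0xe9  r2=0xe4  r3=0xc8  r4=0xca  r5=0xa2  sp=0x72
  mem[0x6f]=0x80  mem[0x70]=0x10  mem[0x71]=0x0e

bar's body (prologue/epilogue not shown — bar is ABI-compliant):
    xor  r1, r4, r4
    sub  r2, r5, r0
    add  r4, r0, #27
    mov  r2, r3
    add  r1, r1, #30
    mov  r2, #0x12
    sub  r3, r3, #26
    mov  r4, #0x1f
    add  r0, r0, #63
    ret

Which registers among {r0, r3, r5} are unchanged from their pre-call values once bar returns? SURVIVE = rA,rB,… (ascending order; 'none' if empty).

SURVIVE = r0,r5

prologue: push r0 -> mem[0x71]=0x69, sp=0x71
body[0] xor  r1, r4, r4 -> r1=0x00
body[1] sub  r2, r5, r0 -> r2=0x39
body[2] add  r4, r0, #27 -> r4=0x84
body[3] mov  r2, r3 -> r2=0xc8
body[4] add  r1, r1, #30 -> r1=0x1e
body[5] mov  r2, #0x12 -> r2=0x12
body[6] sub  r3, r3, #26 -> r3=0xae
body[7] mov  r4, #0x1f -> r4=0x1f
body[8] add  r0, r0, #63 -> r0=0xa8
epilogue: pop r0=0x69, sp=0x72
r0: callee-saved, written=True
r3: caller-saved, written=True
r5: callee-saved, written=False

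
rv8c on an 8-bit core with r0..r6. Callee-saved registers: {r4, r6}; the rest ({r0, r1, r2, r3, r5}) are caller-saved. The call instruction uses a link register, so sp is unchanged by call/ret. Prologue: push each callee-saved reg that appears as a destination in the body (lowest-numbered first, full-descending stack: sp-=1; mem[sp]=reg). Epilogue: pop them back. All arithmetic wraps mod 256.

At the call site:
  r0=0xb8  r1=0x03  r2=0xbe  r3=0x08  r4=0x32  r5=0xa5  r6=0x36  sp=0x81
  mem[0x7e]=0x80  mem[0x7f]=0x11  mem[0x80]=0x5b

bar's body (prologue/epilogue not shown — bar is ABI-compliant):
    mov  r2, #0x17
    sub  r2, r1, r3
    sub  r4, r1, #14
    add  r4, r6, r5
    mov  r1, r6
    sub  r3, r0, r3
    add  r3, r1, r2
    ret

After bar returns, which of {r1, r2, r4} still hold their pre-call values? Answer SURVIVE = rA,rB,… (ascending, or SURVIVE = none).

SURVIVE = r4

prologue: push r4 → mem[0x80]=0x32, sp=0x80
body[0] mov  r2, #0x17 → r2=0x17
body[1] sub  r2, r1, r3 → r2=0xfb
body[2] sub  r4, r1, #14 → r4=0xf5
body[3] add  r4, r6, r5 → r4=0xdb
body[4] mov  r1, r6 → r1=0x36
body[5] sub  r3, r0, r3 → r3=0xb0
body[6] add  r3, r1, r2 → r3=0x31
epilogue: pop r4=0x32, sp=0x81
r1: caller-saved, written=True
r2: caller-saved, written=True
r4: callee-saved, written=True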